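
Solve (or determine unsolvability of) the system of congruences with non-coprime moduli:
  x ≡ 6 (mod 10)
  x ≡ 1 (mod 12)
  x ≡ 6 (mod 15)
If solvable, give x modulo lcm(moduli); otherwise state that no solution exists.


Moduli 10, 12, 15 are not pairwise coprime, so CRT works modulo lcm(m_i) when all pairwise compatibility conditions hold.
Pairwise compatibility: gcd(m_i, m_j) must divide a_i - a_j for every pair.
Merge one congruence at a time:
  Start: x ≡ 6 (mod 10).
  Combine with x ≡ 1 (mod 12): gcd(10, 12) = 2, and 1 - 6 = -5 is NOT divisible by 2.
    ⇒ system is inconsistent (no integer solution).

No solution (the system is inconsistent).


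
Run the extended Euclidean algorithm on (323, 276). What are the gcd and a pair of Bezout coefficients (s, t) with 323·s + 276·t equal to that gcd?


Euclidean algorithm on (323, 276) — divide until remainder is 0:
  323 = 1 · 276 + 47
  276 = 5 · 47 + 41
  47 = 1 · 41 + 6
  41 = 6 · 6 + 5
  6 = 1 · 5 + 1
  5 = 5 · 1 + 0
gcd(323, 276) = 1.
Track Bezout coefficients alongside the remainders: start with r₀ = 323 = a·1 + b·0 (s = 1, t = 0) and r₁ = 276 = a·0 + b·1 (s = 0, t = 1); each new remainder r_{k+1} = r_{k-1} − q_k·r_k inherits s_{k+1} = s_{k-1} − q_k·s_k, t_{k+1} = t_{k-1} − q_k·t_k, so r_k = a·s_k + b·t_k at every step:
  q = 1: r = 47, s = 1 − 1·0 = 1, t = 0 − 1·1 = -1  (check: 323·1 + 276·(-1) = 47)
  q = 5: r = 41, s = 0 − 5·1 = -5, t = 1 − 5·(-1) = 6  (check: 323·(-5) + 276·6 = 41)
  q = 1: r = 6, s = 1 − 1·(-5) = 6, t = -1 − 1·6 = -7  (check: 323·6 + 276·(-7) = 6)
  q = 6: r = 5, s = -5 − 6·6 = -41, t = 6 − 6·(-7) = 48  (check: 323·(-41) + 276·48 = 5)
  q = 1: r = 1, s = 6 − 1·(-41) = 47, t = -7 − 1·48 = -55  (check: 323·47 + 276·(-55) = 1)
The row with r = 1 (the gcd) gives the Bezout coefficients s = 47, t = -55.
Result: 323 · (47) + 276 · (-55) = 1.

gcd(323, 276) = 1; s = 47, t = -55 (check: 323·47 + 276·(-55) = 1).


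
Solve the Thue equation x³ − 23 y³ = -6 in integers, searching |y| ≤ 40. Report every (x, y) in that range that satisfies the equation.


The equation is x³ - 23y³ = -6. For fixed y, x³ = 23·y³ − 6, so a solution requires the RHS to be a perfect cube.
Strategy: iterate y from -40 to 40, compute RHS = 23·y³ − 6, and check whether it is a (positive or negative) perfect cube.
Check small values of y:
  y = 0: RHS = -6 is not a perfect cube.
  y = 1: RHS = 17 is not a perfect cube.
  y = -1: RHS = -29 is not a perfect cube.
  y = 2: RHS = 178 is not a perfect cube.
  y = -2: RHS = -190 is not a perfect cube.
  y = 3: RHS = 615 is not a perfect cube.
  y = -3: RHS = -627 is not a perfect cube.
Continuing the search up to |y| = 40 finds no solutions either.
No (x, y) in the scanned range satisfies the equation.

No integer solutions with |y| ≤ 40.


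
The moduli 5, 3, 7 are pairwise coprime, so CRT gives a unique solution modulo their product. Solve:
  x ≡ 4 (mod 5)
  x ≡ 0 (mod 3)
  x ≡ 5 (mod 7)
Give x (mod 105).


Moduli 5, 3, 7 are pairwise coprime; by CRT there is a unique solution modulo M = 5 · 3 · 7 = 105.
Solve pairwise, accumulating the modulus:
  Start with x ≡ 4 (mod 5).
  Combine with x ≡ 0 (mod 3): since gcd(5, 3) = 1, we get a unique residue mod 15.
    Write x = 4 + 5·t and substitute into x ≡ 0 (mod 3): 5·t ≡ 0 − 4 = -4 (mod 3).
    Reduce coefficients mod 3: 2·t ≡ 2 (mod 3).
    The inverse of 2 mod 3 is 2 (since 2·2 = 4 = 1·3 + 1), so t ≡ 2·2 = 4 ≡ 1 (mod 3).
    Then x = 4 + 5·1 = 9, valid modulo lcm(5, 3) = 15: x ≡ 9 (mod 15).
  Combine with x ≡ 5 (mod 7): since gcd(15, 7) = 1, we get a unique residue mod 105.
    Write x = 9 + 15·t and substitute into x ≡ 5 (mod 7): 15·t ≡ 5 − 9 = -4 (mod 7).
    Reduce coefficients mod 7: 1·t ≡ 3 (mod 7).
    So t ≡ 3 (mod 7).
    Then x = 9 + 15·3 = 54, valid modulo lcm(15, 7) = 105: x ≡ 54 (mod 105).
Verify: 54 mod 5 = 4 ✓, 54 mod 3 = 0 ✓, 54 mod 7 = 5 ✓.

x ≡ 54 (mod 105).


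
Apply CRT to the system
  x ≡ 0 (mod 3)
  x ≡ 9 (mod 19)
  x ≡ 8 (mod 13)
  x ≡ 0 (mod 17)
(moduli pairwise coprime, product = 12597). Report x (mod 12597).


Product of moduli M = 3 · 19 · 13 · 17 = 12597.
Merge one congruence at a time:
  Start: x ≡ 0 (mod 3).
  Combine with x ≡ 9 (mod 19); new modulus lcm = 57.
    Write x = 0 + 3·t and substitute into x ≡ 9 (mod 19): 3·t ≡ 9 − 0 = 9 (mod 19).
    The inverse of 3 mod 19 is 13 (since 3·13 = 39 = 2·19 + 1), so t ≡ 13·9 = 117 ≡ 3 (mod 19).
    Then x = 0 + 3·3 = 9, valid modulo lcm(3, 19) = 57: x ≡ 9 (mod 57).
  Combine with x ≡ 8 (mod 13); new modulus lcm = 741.
    Write x = 9 + 57·t and substitute into x ≡ 8 (mod 13): 57·t ≡ 8 − 9 = -1 (mod 13).
    Reduce coefficients mod 13: 5·t ≡ 12 (mod 13).
    The inverse of 5 mod 13 is 8 (since 5·8 = 40 = 3·13 + 1), so t ≡ 8·12 = 96 ≡ 5 (mod 13).
    Then x = 9 + 57·5 = 294, valid modulo lcm(57, 13) = 741: x ≡ 294 (mod 741).
  Combine with x ≡ 0 (mod 17); new modulus lcm = 12597.
    Write x = 294 + 741·t and substitute into x ≡ 0 (mod 17): 741·t ≡ 0 − 294 = -294 (mod 17).
    Reduce coefficients mod 17: 10·t ≡ 12 (mod 17).
    The inverse of 10 mod 17 is 12 (since 10·12 = 120 = 7·17 + 1), so t ≡ 12·12 = 144 ≡ 8 (mod 17).
    Then x = 294 + 741·8 = 6222, valid modulo lcm(741, 17) = 12597: x ≡ 6222 (mod 12597).
Verify against each original: 6222 mod 3 = 0, 6222 mod 19 = 9, 6222 mod 13 = 8, 6222 mod 17 = 0.

x ≡ 6222 (mod 12597).


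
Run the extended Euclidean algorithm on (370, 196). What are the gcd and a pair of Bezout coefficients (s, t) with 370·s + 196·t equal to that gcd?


Euclidean algorithm on (370, 196) — divide until remainder is 0:
  370 = 1 · 196 + 174
  196 = 1 · 174 + 22
  174 = 7 · 22 + 20
  22 = 1 · 20 + 2
  20 = 10 · 2 + 0
gcd(370, 196) = 2.
Track Bezout coefficients alongside the remainders: start with r₀ = 370 = a·1 + b·0 (s = 1, t = 0) and r₁ = 196 = a·0 + b·1 (s = 0, t = 1); each new remainder r_{k+1} = r_{k-1} − q_k·r_k inherits s_{k+1} = s_{k-1} − q_k·s_k, t_{k+1} = t_{k-1} − q_k·t_k, so r_k = a·s_k + b·t_k at every step:
  q = 1: r = 174, s = 1 − 1·0 = 1, t = 0 − 1·1 = -1  (check: 370·1 + 196·(-1) = 174)
  q = 1: r = 22, s = 0 − 1·1 = -1, t = 1 − 1·(-1) = 2  (check: 370·(-1) + 196·2 = 22)
  q = 7: r = 20, s = 1 − 7·(-1) = 8, t = -1 − 7·2 = -15  (check: 370·8 + 196·(-15) = 20)
  q = 1: r = 2, s = -1 − 1·8 = -9, t = 2 − 1·(-15) = 17  (check: 370·(-9) + 196·17 = 2)
The row with r = 2 (the gcd) gives the Bezout coefficients s = -9, t = 17.
Result: 370 · (-9) + 196 · (17) = 2.

gcd(370, 196) = 2; s = -9, t = 17 (check: 370·(-9) + 196·17 = 2).


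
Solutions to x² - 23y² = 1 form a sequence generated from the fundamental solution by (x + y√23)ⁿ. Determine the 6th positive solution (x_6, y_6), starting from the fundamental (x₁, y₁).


Step 1: Find the fundamental solution (x₁, y₁) of x² - 23y² = 1.
  Expand √23 as a continued fraction. a₀ = ⌊√23⌋ = 4; iterate m_{k+1} = d_k·a_k − m_k, d_{k+1} = (23 − m_{k+1}²)/d_k, a_{k+1} = ⌊(a₀ + m_{k+1})/d_{k+1}⌋ (starting m₀ = 0, d₀ = 1), with convergents p_k = a_k·p_{k-1} + p_{k-2}, q_k = a_k·q_{k-1} + q_{k-2} (p₋₁ = 1, q₋₁ = 0):
  k = 0: a₀ = 4; p₀/q₀ = 4/1; p₀² − 23·q₀² = 16 − 23 = -7.
  k = 1: m = 4, d = 7, a = ⌊(4 + 4)/7⌋ = 1; p/q = (1·4 + 1)/(1·1 + 0) = 5/1; p² − 23·q² = 25 − 23 = 2.
  k = 2: m = 3, d = 2, a = ⌊(4 + 3)/2⌋ = 3; p/q = (3·5 + 4)/(3·1 + 1) = 19/4; p² − 23·q² = 361 − 368 = -7.
  k = 3: m = 3, d = 7, a = ⌊(4 + 3)/7⌋ = 1; p/q = (1·19 + 5)/(1·4 + 1) = 24/5; p² − 23·q² = 576 − 575 = 1.
  The first convergent with p² − 23·q² = 1 gives the fundamental solution (x₁, y₁) = (24, 5).
Step 2: Apply the recurrence (x_{n+1}, y_{n+1}) = (x₁x_n + 23y₁y_n, x₁y_n + y₁x_n) repeatedly.
  From (x_1, y_1) = (24, 5): x_2 = 24·24 + 23·5·5 = 1151; y_2 = 24·5 + 5·24 = 240.
  From (x_2, y_2) = (1151, 240): x_3 = 24·1151 + 23·5·240 = 55224; y_3 = 24·240 + 5·1151 = 11515.
  From (x_3, y_3) = (55224, 11515): x_4 = 24·55224 + 23·5·11515 = 2649601; y_4 = 24·11515 + 5·55224 = 552480.
  From (x_4, y_4) = (2649601, 552480): x_5 = 24·2649601 + 23·5·552480 = 127125624; y_5 = 24·552480 + 5·2649601 = 26507525.
  From (x_5, y_5) = (127125624, 26507525): x_6 = 24·127125624 + 23·5·26507525 = 6099380351; y_6 = 24·26507525 + 5·127125624 = 1271808720.
Step 3: Verify x_6² - 23·y_6² = 37202440666164883201 - 37202440666164883200 = 1 (should be 1). ✓

(x_1, y_1) = (24, 5); (x_6, y_6) = (6099380351, 1271808720).


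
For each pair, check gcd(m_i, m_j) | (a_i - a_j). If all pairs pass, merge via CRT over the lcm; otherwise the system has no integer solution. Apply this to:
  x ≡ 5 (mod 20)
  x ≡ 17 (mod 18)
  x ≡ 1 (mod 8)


Moduli 20, 18, 8 are not pairwise coprime, so CRT works modulo lcm(m_i) when all pairwise compatibility conditions hold.
Pairwise compatibility: gcd(m_i, m_j) must divide a_i - a_j for every pair.
Merge one congruence at a time:
  Start: x ≡ 5 (mod 20).
  Combine with x ≡ 17 (mod 18): gcd(20, 18) = 2; 17 - 5 = 12, which IS divisible by 2, so compatible.
    Write x = 5 + 20·t and substitute into x ≡ 17 (mod 18): 20·t ≡ 17 − 5 = 12 (mod 18).
    Divide the congruence (and modulus) by g = 2: 10·t ≡ 6 (mod 9).
    Reduce coefficients mod 9: 1·t ≡ 6 (mod 9).
    So t ≡ 6 (mod 9).
    Then x = 5 + 20·6 = 125, valid modulo lcm(20, 18) = 180: x ≡ 125 (mod 180).
  Combine with x ≡ 1 (mod 8): gcd(180, 8) = 4; 1 - 125 = -124, which IS divisible by 4, so compatible.
    Write x = 125 + 180·t and substitute into x ≡ 1 (mod 8): 180·t ≡ 1 − 125 = -124 (mod 8).
    Divide the congruence (and modulus) by g = 4: 45·t ≡ -31 (mod 2).
    Reduce coefficients mod 2: 1·t ≡ 1 (mod 2).
    So t ≡ 1 (mod 2).
    Then x = 125 + 180·1 = 305, valid modulo lcm(180, 8) = 360: x ≡ 305 (mod 360).
Verify: 305 mod 20 = 5, 305 mod 18 = 17, 305 mod 8 = 1.

x ≡ 305 (mod 360).


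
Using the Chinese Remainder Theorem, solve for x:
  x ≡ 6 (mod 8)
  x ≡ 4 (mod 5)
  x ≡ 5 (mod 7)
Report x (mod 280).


Moduli 8, 5, 7 are pairwise coprime; by CRT there is a unique solution modulo M = 8 · 5 · 7 = 280.
Solve pairwise, accumulating the modulus:
  Start with x ≡ 6 (mod 8).
  Combine with x ≡ 4 (mod 5): since gcd(8, 5) = 1, we get a unique residue mod 40.
    Write x = 6 + 8·t and substitute into x ≡ 4 (mod 5): 8·t ≡ 4 − 6 = -2 (mod 5).
    Reduce coefficients mod 5: 3·t ≡ 3 (mod 5).
    The inverse of 3 mod 5 is 2 (since 3·2 = 6 = 1·5 + 1), so t ≡ 2·3 = 6 ≡ 1 (mod 5).
    Then x = 6 + 8·1 = 14, valid modulo lcm(8, 5) = 40: x ≡ 14 (mod 40).
  Combine with x ≡ 5 (mod 7): since gcd(40, 7) = 1, we get a unique residue mod 280.
    Write x = 14 + 40·t and substitute into x ≡ 5 (mod 7): 40·t ≡ 5 − 14 = -9 (mod 7).
    Reduce coefficients mod 7: 5·t ≡ 5 (mod 7).
    The inverse of 5 mod 7 is 3 (since 5·3 = 15 = 2·7 + 1), so t ≡ 3·5 = 15 ≡ 1 (mod 7).
    Then x = 14 + 40·1 = 54, valid modulo lcm(40, 7) = 280: x ≡ 54 (mod 280).
Verify: 54 mod 8 = 6 ✓, 54 mod 5 = 4 ✓, 54 mod 7 = 5 ✓.

x ≡ 54 (mod 280).


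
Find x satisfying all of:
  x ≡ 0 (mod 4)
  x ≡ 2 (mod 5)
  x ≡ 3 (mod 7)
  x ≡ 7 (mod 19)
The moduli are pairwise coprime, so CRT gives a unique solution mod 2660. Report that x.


Product of moduli M = 4 · 5 · 7 · 19 = 2660.
Merge one congruence at a time:
  Start: x ≡ 0 (mod 4).
  Combine with x ≡ 2 (mod 5); new modulus lcm = 20.
    Write x = 0 + 4·t and substitute into x ≡ 2 (mod 5): 4·t ≡ 2 − 0 = 2 (mod 5).
    The inverse of 4 mod 5 is 4 (since 4·4 = 16 = 3·5 + 1), so t ≡ 4·2 = 8 ≡ 3 (mod 5).
    Then x = 0 + 4·3 = 12, valid modulo lcm(4, 5) = 20: x ≡ 12 (mod 20).
  Combine with x ≡ 3 (mod 7); new modulus lcm = 140.
    Write x = 12 + 20·t and substitute into x ≡ 3 (mod 7): 20·t ≡ 3 − 12 = -9 (mod 7).
    Reduce coefficients mod 7: 6·t ≡ 5 (mod 7).
    The inverse of 6 mod 7 is 6 (since 6·6 = 36 = 5·7 + 1), so t ≡ 6·5 = 30 ≡ 2 (mod 7).
    Then x = 12 + 20·2 = 52, valid modulo lcm(20, 7) = 140: x ≡ 52 (mod 140).
  Combine with x ≡ 7 (mod 19); new modulus lcm = 2660.
    Write x = 52 + 140·t and substitute into x ≡ 7 (mod 19): 140·t ≡ 7 − 52 = -45 (mod 19).
    Reduce coefficients mod 19: 7·t ≡ 12 (mod 19).
    The inverse of 7 mod 19 is 11 (since 7·11 = 77 = 4·19 + 1), so t ≡ 11·12 = 132 ≡ 18 (mod 19).
    Then x = 52 + 140·18 = 2572, valid modulo lcm(140, 19) = 2660: x ≡ 2572 (mod 2660).
Verify against each original: 2572 mod 4 = 0, 2572 mod 5 = 2, 2572 mod 7 = 3, 2572 mod 19 = 7.

x ≡ 2572 (mod 2660).


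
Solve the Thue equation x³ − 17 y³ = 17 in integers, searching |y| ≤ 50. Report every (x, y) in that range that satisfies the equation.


The equation is x³ - 17y³ = 17. For fixed y, x³ = 17·y³ + 17, so a solution requires the RHS to be a perfect cube.
Strategy: iterate y from -50 to 50, compute RHS = 17·y³ + 17, and check whether it is a (positive or negative) perfect cube.
Check small values of y:
  y = 0: RHS = 17 is not a perfect cube.
  y = 1: RHS = 34 is not a perfect cube.
  y = -1: RHS = 0 = (0)³ ⇒ x = 0 works.
  y = 2: RHS = 153 is not a perfect cube.
  y = -2: RHS = -119 is not a perfect cube.
  y = 3: RHS = 476 is not a perfect cube.
  y = -3: RHS = -442 is not a perfect cube.
Continuing the search up to |y| = 50 finds no further solutions beyond those listed.
Collected solutions: (0, -1).

Solutions (with |y| ≤ 50): (0, -1).


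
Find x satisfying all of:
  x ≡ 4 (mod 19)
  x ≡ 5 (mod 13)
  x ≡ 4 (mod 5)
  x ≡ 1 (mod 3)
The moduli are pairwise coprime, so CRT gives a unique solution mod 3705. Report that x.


Product of moduli M = 19 · 13 · 5 · 3 = 3705.
Merge one congruence at a time:
  Start: x ≡ 4 (mod 19).
  Combine with x ≡ 5 (mod 13); new modulus lcm = 247.
    Write x = 4 + 19·t and substitute into x ≡ 5 (mod 13): 19·t ≡ 5 − 4 = 1 (mod 13).
    Reduce coefficients mod 13: 6·t ≡ 1 (mod 13).
    The inverse of 6 mod 13 is 11 (since 6·11 = 66 = 5·13 + 1), so t ≡ 11·1 = 11 ≡ 11 (mod 13).
    Then x = 4 + 19·11 = 213, valid modulo lcm(19, 13) = 247: x ≡ 213 (mod 247).
  Combine with x ≡ 4 (mod 5); new modulus lcm = 1235.
    Write x = 213 + 247·t and substitute into x ≡ 4 (mod 5): 247·t ≡ 4 − 213 = -209 (mod 5).
    Reduce coefficients mod 5: 2·t ≡ 1 (mod 5).
    The inverse of 2 mod 5 is 3 (since 2·3 = 6 = 1·5 + 1), so t ≡ 3·1 = 3 ≡ 3 (mod 5).
    Then x = 213 + 247·3 = 954, valid modulo lcm(247, 5) = 1235: x ≡ 954 (mod 1235).
  Combine with x ≡ 1 (mod 3); new modulus lcm = 3705.
    Write x = 954 + 1235·t and substitute into x ≡ 1 (mod 3): 1235·t ≡ 1 − 954 = -953 (mod 3).
    Reduce coefficients mod 3: 2·t ≡ 1 (mod 3).
    The inverse of 2 mod 3 is 2 (since 2·2 = 4 = 1·3 + 1), so t ≡ 2·1 = 2 ≡ 2 (mod 3).
    Then x = 954 + 1235·2 = 3424, valid modulo lcm(1235, 3) = 3705: x ≡ 3424 (mod 3705).
Verify against each original: 3424 mod 19 = 4, 3424 mod 13 = 5, 3424 mod 5 = 4, 3424 mod 3 = 1.

x ≡ 3424 (mod 3705).


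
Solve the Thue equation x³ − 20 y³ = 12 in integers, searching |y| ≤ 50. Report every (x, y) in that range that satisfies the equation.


The equation is x³ - 20y³ = 12. For fixed y, x³ = 20·y³ + 12, so a solution requires the RHS to be a perfect cube.
Strategy: iterate y from -50 to 50, compute RHS = 20·y³ + 12, and check whether it is a (positive or negative) perfect cube.
Check small values of y:
  y = 0: RHS = 12 is not a perfect cube.
  y = 1: RHS = 32 is not a perfect cube.
  y = -1: RHS = -8 = (-2)³ ⇒ x = -2 works.
  y = 2: RHS = 172 is not a perfect cube.
  y = -2: RHS = -148 is not a perfect cube.
  y = 3: RHS = 552 is not a perfect cube.
  y = -3: RHS = -528 is not a perfect cube.
Continuing the search up to |y| = 50 finds no further solutions beyond those listed.
Collected solutions: (-2, -1).

Solutions (with |y| ≤ 50): (-2, -1).


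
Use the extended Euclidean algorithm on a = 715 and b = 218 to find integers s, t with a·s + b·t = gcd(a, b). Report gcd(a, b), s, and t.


Euclidean algorithm on (715, 218) — divide until remainder is 0:
  715 = 3 · 218 + 61
  218 = 3 · 61 + 35
  61 = 1 · 35 + 26
  35 = 1 · 26 + 9
  26 = 2 · 9 + 8
  9 = 1 · 8 + 1
  8 = 8 · 1 + 0
gcd(715, 218) = 1.
Track Bezout coefficients alongside the remainders: start with r₀ = 715 = a·1 + b·0 (s = 1, t = 0) and r₁ = 218 = a·0 + b·1 (s = 0, t = 1); each new remainder r_{k+1} = r_{k-1} − q_k·r_k inherits s_{k+1} = s_{k-1} − q_k·s_k, t_{k+1} = t_{k-1} − q_k·t_k, so r_k = a·s_k + b·t_k at every step:
  q = 3: r = 61, s = 1 − 3·0 = 1, t = 0 − 3·1 = -3  (check: 715·1 + 218·(-3) = 61)
  q = 3: r = 35, s = 0 − 3·1 = -3, t = 1 − 3·(-3) = 10  (check: 715·(-3) + 218·10 = 35)
  q = 1: r = 26, s = 1 − 1·(-3) = 4, t = -3 − 1·10 = -13  (check: 715·4 + 218·(-13) = 26)
  q = 1: r = 9, s = -3 − 1·4 = -7, t = 10 − 1·(-13) = 23  (check: 715·(-7) + 218·23 = 9)
  q = 2: r = 8, s = 4 − 2·(-7) = 18, t = -13 − 2·23 = -59  (check: 715·18 + 218·(-59) = 8)
  q = 1: r = 1, s = -7 − 1·18 = -25, t = 23 − 1·(-59) = 82  (check: 715·(-25) + 218·82 = 1)
The row with r = 1 (the gcd) gives the Bezout coefficients s = -25, t = 82.
Result: 715 · (-25) + 218 · (82) = 1.

gcd(715, 218) = 1; s = -25, t = 82 (check: 715·(-25) + 218·82 = 1).


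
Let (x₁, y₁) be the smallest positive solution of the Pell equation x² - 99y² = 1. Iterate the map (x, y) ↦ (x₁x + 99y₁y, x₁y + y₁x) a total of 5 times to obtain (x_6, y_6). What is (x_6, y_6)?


Step 1: Find the fundamental solution (x₁, y₁) of x² - 99y² = 1.
  Expand √99 as a continued fraction. a₀ = ⌊√99⌋ = 9; iterate m_{k+1} = d_k·a_k − m_k, d_{k+1} = (99 − m_{k+1}²)/d_k, a_{k+1} = ⌊(a₀ + m_{k+1})/d_{k+1}⌋ (starting m₀ = 0, d₀ = 1), with convergents p_k = a_k·p_{k-1} + p_{k-2}, q_k = a_k·q_{k-1} + q_{k-2} (p₋₁ = 1, q₋₁ = 0):
  k = 0: a₀ = 9; p₀/q₀ = 9/1; p₀² − 99·q₀² = 81 − 99 = -18.
  k = 1: m = 9, d = 18, a = ⌊(9 + 9)/18⌋ = 1; p/q = (1·9 + 1)/(1·1 + 0) = 10/1; p² − 99·q² = 100 − 99 = 1.
  The first convergent with p² − 99·q² = 1 gives the fundamental solution (x₁, y₁) = (10, 1).
Step 2: Apply the recurrence (x_{n+1}, y_{n+1}) = (x₁x_n + 99y₁y_n, x₁y_n + y₁x_n) repeatedly.
  From (x_1, y_1) = (10, 1): x_2 = 10·10 + 99·1·1 = 199; y_2 = 10·1 + 1·10 = 20.
  From (x_2, y_2) = (199, 20): x_3 = 10·199 + 99·1·20 = 3970; y_3 = 10·20 + 1·199 = 399.
  From (x_3, y_3) = (3970, 399): x_4 = 10·3970 + 99·1·399 = 79201; y_4 = 10·399 + 1·3970 = 7960.
  From (x_4, y_4) = (79201, 7960): x_5 = 10·79201 + 99·1·7960 = 1580050; y_5 = 10·7960 + 1·79201 = 158801.
  From (x_5, y_5) = (1580050, 158801): x_6 = 10·1580050 + 99·1·158801 = 31521799; y_6 = 10·158801 + 1·1580050 = 3168060.
Step 3: Verify x_6² - 99·y_6² = 993623812196401 - 993623812196400 = 1 (should be 1). ✓

(x_1, y_1) = (10, 1); (x_6, y_6) = (31521799, 3168060).


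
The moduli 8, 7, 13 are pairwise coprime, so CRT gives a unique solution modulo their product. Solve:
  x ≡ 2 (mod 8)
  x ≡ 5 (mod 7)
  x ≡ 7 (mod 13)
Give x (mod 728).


Moduli 8, 7, 13 are pairwise coprime; by CRT there is a unique solution modulo M = 8 · 7 · 13 = 728.
Solve pairwise, accumulating the modulus:
  Start with x ≡ 2 (mod 8).
  Combine with x ≡ 5 (mod 7): since gcd(8, 7) = 1, we get a unique residue mod 56.
    Write x = 2 + 8·t and substitute into x ≡ 5 (mod 7): 8·t ≡ 5 − 2 = 3 (mod 7).
    Reduce coefficients mod 7: 1·t ≡ 3 (mod 7).
    So t ≡ 3 (mod 7).
    Then x = 2 + 8·3 = 26, valid modulo lcm(8, 7) = 56: x ≡ 26 (mod 56).
  Combine with x ≡ 7 (mod 13): since gcd(56, 13) = 1, we get a unique residue mod 728.
    Write x = 26 + 56·t and substitute into x ≡ 7 (mod 13): 56·t ≡ 7 − 26 = -19 (mod 13).
    Reduce coefficients mod 13: 4·t ≡ 7 (mod 13).
    The inverse of 4 mod 13 is 10 (since 4·10 = 40 = 3·13 + 1), so t ≡ 10·7 = 70 ≡ 5 (mod 13).
    Then x = 26 + 56·5 = 306, valid modulo lcm(56, 13) = 728: x ≡ 306 (mod 728).
Verify: 306 mod 8 = 2 ✓, 306 mod 7 = 5 ✓, 306 mod 13 = 7 ✓.

x ≡ 306 (mod 728).


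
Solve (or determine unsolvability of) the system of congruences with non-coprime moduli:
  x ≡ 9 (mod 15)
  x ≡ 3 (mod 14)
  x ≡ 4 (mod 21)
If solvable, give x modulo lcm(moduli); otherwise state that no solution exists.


Moduli 15, 14, 21 are not pairwise coprime, so CRT works modulo lcm(m_i) when all pairwise compatibility conditions hold.
Pairwise compatibility: gcd(m_i, m_j) must divide a_i - a_j for every pair.
Merge one congruence at a time:
  Start: x ≡ 9 (mod 15).
  Combine with x ≡ 3 (mod 14): gcd(15, 14) = 1; 3 - 9 = -6, which IS divisible by 1, so compatible.
    Write x = 9 + 15·t and substitute into x ≡ 3 (mod 14): 15·t ≡ 3 − 9 = -6 (mod 14).
    Reduce coefficients mod 14: 1·t ≡ 8 (mod 14).
    So t ≡ 8 (mod 14).
    Then x = 9 + 15·8 = 129, valid modulo lcm(15, 14) = 210: x ≡ 129 (mod 210).
  Combine with x ≡ 4 (mod 21): gcd(210, 21) = 21, and 4 - 129 = -125 is NOT divisible by 21.
    ⇒ system is inconsistent (no integer solution).

No solution (the system is inconsistent).


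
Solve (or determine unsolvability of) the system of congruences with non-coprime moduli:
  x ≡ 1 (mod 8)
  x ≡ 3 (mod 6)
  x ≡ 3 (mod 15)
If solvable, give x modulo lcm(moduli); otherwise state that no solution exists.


Moduli 8, 6, 15 are not pairwise coprime, so CRT works modulo lcm(m_i) when all pairwise compatibility conditions hold.
Pairwise compatibility: gcd(m_i, m_j) must divide a_i - a_j for every pair.
Merge one congruence at a time:
  Start: x ≡ 1 (mod 8).
  Combine with x ≡ 3 (mod 6): gcd(8, 6) = 2; 3 - 1 = 2, which IS divisible by 2, so compatible.
    Write x = 1 + 8·t and substitute into x ≡ 3 (mod 6): 8·t ≡ 3 − 1 = 2 (mod 6).
    Divide the congruence (and modulus) by g = 2: 4·t ≡ 1 (mod 3).
    Reduce coefficients mod 3: 1·t ≡ 1 (mod 3).
    So t ≡ 1 (mod 3).
    Then x = 1 + 8·1 = 9, valid modulo lcm(8, 6) = 24: x ≡ 9 (mod 24).
  Combine with x ≡ 3 (mod 15): gcd(24, 15) = 3; 3 - 9 = -6, which IS divisible by 3, so compatible.
    Write x = 9 + 24·t and substitute into x ≡ 3 (mod 15): 24·t ≡ 3 − 9 = -6 (mod 15).
    Divide the congruence (and modulus) by g = 3: 8·t ≡ -2 (mod 5).
    Reduce coefficients mod 5: 3·t ≡ 3 (mod 5).
    The inverse of 3 mod 5 is 2 (since 3·2 = 6 = 1·5 + 1), so t ≡ 2·3 = 6 ≡ 1 (mod 5).
    Then x = 9 + 24·1 = 33, valid modulo lcm(24, 15) = 120: x ≡ 33 (mod 120).
Verify: 33 mod 8 = 1, 33 mod 6 = 3, 33 mod 15 = 3.

x ≡ 33 (mod 120).


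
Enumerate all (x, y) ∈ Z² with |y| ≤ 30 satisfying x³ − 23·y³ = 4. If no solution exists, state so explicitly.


The equation is x³ - 23y³ = 4. For fixed y, x³ = 23·y³ + 4, so a solution requires the RHS to be a perfect cube.
Strategy: iterate y from -30 to 30, compute RHS = 23·y³ + 4, and check whether it is a (positive or negative) perfect cube.
Check small values of y:
  y = 0: RHS = 4 is not a perfect cube.
  y = 1: RHS = 27 = (3)³ ⇒ x = 3 works.
  y = -1: RHS = -19 is not a perfect cube.
  y = 2: RHS = 188 is not a perfect cube.
  y = -2: RHS = -180 is not a perfect cube.
  y = 3: RHS = 625 is not a perfect cube.
  y = -3: RHS = -617 is not a perfect cube.
Continuing the search up to |y| = 30 finds no further solutions beyond those listed.
Collected solutions: (3, 1).

Solutions (with |y| ≤ 30): (3, 1).


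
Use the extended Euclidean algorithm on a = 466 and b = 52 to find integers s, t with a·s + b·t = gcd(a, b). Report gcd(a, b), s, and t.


Euclidean algorithm on (466, 52) — divide until remainder is 0:
  466 = 8 · 52 + 50
  52 = 1 · 50 + 2
  50 = 25 · 2 + 0
gcd(466, 52) = 2.
Track Bezout coefficients alongside the remainders: start with r₀ = 466 = a·1 + b·0 (s = 1, t = 0) and r₁ = 52 = a·0 + b·1 (s = 0, t = 1); each new remainder r_{k+1} = r_{k-1} − q_k·r_k inherits s_{k+1} = s_{k-1} − q_k·s_k, t_{k+1} = t_{k-1} − q_k·t_k, so r_k = a·s_k + b·t_k at every step:
  q = 8: r = 50, s = 1 − 8·0 = 1, t = 0 − 8·1 = -8  (check: 466·1 + 52·(-8) = 50)
  q = 1: r = 2, s = 0 − 1·1 = -1, t = 1 − 1·(-8) = 9  (check: 466·(-1) + 52·9 = 2)
The row with r = 2 (the gcd) gives the Bezout coefficients s = -1, t = 9.
Result: 466 · (-1) + 52 · (9) = 2.

gcd(466, 52) = 2; s = -1, t = 9 (check: 466·(-1) + 52·9 = 2).


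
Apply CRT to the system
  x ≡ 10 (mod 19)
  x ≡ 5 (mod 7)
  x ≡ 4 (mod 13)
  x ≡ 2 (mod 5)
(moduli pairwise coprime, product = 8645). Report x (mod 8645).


Product of moduli M = 19 · 7 · 13 · 5 = 8645.
Merge one congruence at a time:
  Start: x ≡ 10 (mod 19).
  Combine with x ≡ 5 (mod 7); new modulus lcm = 133.
    Write x = 10 + 19·t and substitute into x ≡ 5 (mod 7): 19·t ≡ 5 − 10 = -5 (mod 7).
    Reduce coefficients mod 7: 5·t ≡ 2 (mod 7).
    The inverse of 5 mod 7 is 3 (since 5·3 = 15 = 2·7 + 1), so t ≡ 3·2 = 6 ≡ 6 (mod 7).
    Then x = 10 + 19·6 = 124, valid modulo lcm(19, 7) = 133: x ≡ 124 (mod 133).
  Combine with x ≡ 4 (mod 13); new modulus lcm = 1729.
    Write x = 124 + 133·t and substitute into x ≡ 4 (mod 13): 133·t ≡ 4 − 124 = -120 (mod 13).
    Reduce coefficients mod 13: 3·t ≡ 10 (mod 13).
    The inverse of 3 mod 13 is 9 (since 3·9 = 27 = 2·13 + 1), so t ≡ 9·10 = 90 ≡ 12 (mod 13).
    Then x = 124 + 133·12 = 1720, valid modulo lcm(133, 13) = 1729: x ≡ 1720 (mod 1729).
  Combine with x ≡ 2 (mod 5); new modulus lcm = 8645.
    Write x = 1720 + 1729·t and substitute into x ≡ 2 (mod 5): 1729·t ≡ 2 − 1720 = -1718 (mod 5).
    Reduce coefficients mod 5: 4·t ≡ 2 (mod 5).
    The inverse of 4 mod 5 is 4 (since 4·4 = 16 = 3·5 + 1), so t ≡ 4·2 = 8 ≡ 3 (mod 5).
    Then x = 1720 + 1729·3 = 6907, valid modulo lcm(1729, 5) = 8645: x ≡ 6907 (mod 8645).
Verify against each original: 6907 mod 19 = 10, 6907 mod 7 = 5, 6907 mod 13 = 4, 6907 mod 5 = 2.

x ≡ 6907 (mod 8645).


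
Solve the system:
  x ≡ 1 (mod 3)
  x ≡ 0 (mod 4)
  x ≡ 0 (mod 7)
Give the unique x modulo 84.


Moduli 3, 4, 7 are pairwise coprime; by CRT there is a unique solution modulo M = 3 · 4 · 7 = 84.
Solve pairwise, accumulating the modulus:
  Start with x ≡ 1 (mod 3).
  Combine with x ≡ 0 (mod 4): since gcd(3, 4) = 1, we get a unique residue mod 12.
    Write x = 1 + 3·t and substitute into x ≡ 0 (mod 4): 3·t ≡ 0 − 1 = -1 (mod 4).
    Reduce coefficients mod 4: 3·t ≡ 3 (mod 4).
    The inverse of 3 mod 4 is 3 (since 3·3 = 9 = 2·4 + 1), so t ≡ 3·3 = 9 ≡ 1 (mod 4).
    Then x = 1 + 3·1 = 4, valid modulo lcm(3, 4) = 12: x ≡ 4 (mod 12).
  Combine with x ≡ 0 (mod 7): since gcd(12, 7) = 1, we get a unique residue mod 84.
    Write x = 4 + 12·t and substitute into x ≡ 0 (mod 7): 12·t ≡ 0 − 4 = -4 (mod 7).
    Reduce coefficients mod 7: 5·t ≡ 3 (mod 7).
    The inverse of 5 mod 7 is 3 (since 5·3 = 15 = 2·7 + 1), so t ≡ 3·3 = 9 ≡ 2 (mod 7).
    Then x = 4 + 12·2 = 28, valid modulo lcm(12, 7) = 84: x ≡ 28 (mod 84).
Verify: 28 mod 3 = 1 ✓, 28 mod 4 = 0 ✓, 28 mod 7 = 0 ✓.

x ≡ 28 (mod 84).


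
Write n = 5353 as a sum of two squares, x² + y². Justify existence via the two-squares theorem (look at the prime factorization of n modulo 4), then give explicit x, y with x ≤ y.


Step 1: Factor n = 5353 = 53 · 101.
Step 2: Check the mod-4 condition on each prime factor: 53 ≡ 1 (mod 4), exponent 1; 101 ≡ 1 (mod 4), exponent 1.
All primes ≡ 3 (mod 4) appear to even exponent (or don't appear), so by the two-squares theorem n IS expressible as a sum of two squares.
Step 3: Build a representation. Here n = 53 · 101 is a product of primes ≡ 1 (mod 4). Each prime p ≡ 1 (mod 4) is itself a sum of two squares; find a² by testing p − a² for a perfect square:
  53: 53 − 1² = 52, 53 − 2² = 49 = 7² ⇒ 53 = 2² + 7².
  101: 101 − 1² = 100 = 10² ⇒ 101 = 1² + 10².
  Combine using the Brahmagupta–Fibonacci identity (a² + b²)(c² + d²) = (ac − bd)² + (ad + bc)² = (ac + bd)² + (ad − bc)²:
  53 · 101 = 5353: from (2² + 7²)(1² + 10²), take (2·1 − 7·10, 2·10 + 7·1) = (2 − 70, 20 + 7) = (-68, 27); dropping signs (only squares matter) gives (68, 27); check 68² + 27² = 4624 + 729 = 5353 ✓.
Step 4: Order so x ≤ y and verify: 27² + 68² = 729 + 4624 = 5353 = n. ✓

n = 5353 = 27² + 68² (one valid representation with x ≤ y).


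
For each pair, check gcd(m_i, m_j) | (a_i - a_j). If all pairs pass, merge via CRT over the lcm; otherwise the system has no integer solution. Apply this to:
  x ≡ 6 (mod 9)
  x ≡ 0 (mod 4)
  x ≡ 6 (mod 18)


Moduli 9, 4, 18 are not pairwise coprime, so CRT works modulo lcm(m_i) when all pairwise compatibility conditions hold.
Pairwise compatibility: gcd(m_i, m_j) must divide a_i - a_j for every pair.
Merge one congruence at a time:
  Start: x ≡ 6 (mod 9).
  Combine with x ≡ 0 (mod 4): gcd(9, 4) = 1; 0 - 6 = -6, which IS divisible by 1, so compatible.
    Write x = 6 + 9·t and substitute into x ≡ 0 (mod 4): 9·t ≡ 0 − 6 = -6 (mod 4).
    Reduce coefficients mod 4: 1·t ≡ 2 (mod 4).
    So t ≡ 2 (mod 4).
    Then x = 6 + 9·2 = 24, valid modulo lcm(9, 4) = 36: x ≡ 24 (mod 36).
  Combine with x ≡ 6 (mod 18): gcd(36, 18) = 18; 6 - 24 = -18, which IS divisible by 18, so compatible.
    Write x = 24 + 36·t and substitute into x ≡ 6 (mod 18): 36·t ≡ 6 − 24 = -18 (mod 18).
    Divide the congruence (and modulus) by g = 18: 2·t ≡ -1 (mod 1).
    Modulo 1 every t works; take t = 0.
    Then x = 24 + 36·0 = 24, valid modulo lcm(36, 18) = 36: x ≡ 24 (mod 36).
Verify: 24 mod 9 = 6, 24 mod 4 = 0, 24 mod 18 = 6.

x ≡ 24 (mod 36).


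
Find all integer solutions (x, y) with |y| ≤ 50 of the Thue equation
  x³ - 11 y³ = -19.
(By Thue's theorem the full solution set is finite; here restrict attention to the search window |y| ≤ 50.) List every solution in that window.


The equation is x³ - 11y³ = -19. For fixed y, x³ = 11·y³ − 19, so a solution requires the RHS to be a perfect cube.
Strategy: iterate y from -50 to 50, compute RHS = 11·y³ − 19, and check whether it is a (positive or negative) perfect cube.
Check small values of y:
  y = 0: RHS = -19 is not a perfect cube.
  y = 1: RHS = -8 = (-2)³ ⇒ x = -2 works.
  y = -1: RHS = -30 is not a perfect cube.
  y = 2: RHS = 69 is not a perfect cube.
  y = -2: RHS = -107 is not a perfect cube.
  y = 3: RHS = 278 is not a perfect cube.
  y = -3: RHS = -316 is not a perfect cube.
Continuing, at y = 9: RHS = 8000 = (20)³ ⇒ x = 20 works.
Searching the remaining y in |y| ≤ 50 finds no further solutions.
Collected solutions: (-2, 1), (20, 9).

Solutions (with |y| ≤ 50): (-2, 1), (20, 9).


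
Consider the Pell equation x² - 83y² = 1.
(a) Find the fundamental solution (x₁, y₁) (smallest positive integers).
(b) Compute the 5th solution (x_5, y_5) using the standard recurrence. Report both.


Step 1: Find the fundamental solution (x₁, y₁) of x² - 83y² = 1.
  Expand √83 as a continued fraction. a₀ = ⌊√83⌋ = 9; iterate m_{k+1} = d_k·a_k − m_k, d_{k+1} = (83 − m_{k+1}²)/d_k, a_{k+1} = ⌊(a₀ + m_{k+1})/d_{k+1}⌋ (starting m₀ = 0, d₀ = 1), with convergents p_k = a_k·p_{k-1} + p_{k-2}, q_k = a_k·q_{k-1} + q_{k-2} (p₋₁ = 1, q₋₁ = 0):
  k = 0: a₀ = 9; p₀/q₀ = 9/1; p₀² − 83·q₀² = 81 − 83 = -2.
  k = 1: m = 9, d = 2, a = ⌊(9 + 9)/2⌋ = 9; p/q = (9·9 + 1)/(9·1 + 0) = 82/9; p² − 83·q² = 6724 − 6723 = 1.
  The first convergent with p² − 83·q² = 1 gives the fundamental solution (x₁, y₁) = (82, 9).
Step 2: Apply the recurrence (x_{n+1}, y_{n+1}) = (x₁x_n + 83y₁y_n, x₁y_n + y₁x_n) repeatedly.
  From (x_1, y_1) = (82, 9): x_2 = 82·82 + 83·9·9 = 13447; y_2 = 82·9 + 9·82 = 1476.
  From (x_2, y_2) = (13447, 1476): x_3 = 82·13447 + 83·9·1476 = 2205226; y_3 = 82·1476 + 9·13447 = 242055.
  From (x_3, y_3) = (2205226, 242055): x_4 = 82·2205226 + 83·9·242055 = 361643617; y_4 = 82·242055 + 9·2205226 = 39695544.
  From (x_4, y_4) = (361643617, 39695544): x_5 = 82·361643617 + 83·9·39695544 = 59307347962; y_5 = 82·39695544 + 9·361643617 = 6509827161.
Step 3: Verify x_5² - 83·y_5² = 3517361522285745553444 - 3517361522285745553443 = 1 (should be 1). ✓

(x_1, y_1) = (82, 9); (x_5, y_5) = (59307347962, 6509827161).


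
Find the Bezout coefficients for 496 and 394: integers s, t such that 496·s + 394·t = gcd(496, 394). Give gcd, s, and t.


Euclidean algorithm on (496, 394) — divide until remainder is 0:
  496 = 1 · 394 + 102
  394 = 3 · 102 + 88
  102 = 1 · 88 + 14
  88 = 6 · 14 + 4
  14 = 3 · 4 + 2
  4 = 2 · 2 + 0
gcd(496, 394) = 2.
Track Bezout coefficients alongside the remainders: start with r₀ = 496 = a·1 + b·0 (s = 1, t = 0) and r₁ = 394 = a·0 + b·1 (s = 0, t = 1); each new remainder r_{k+1} = r_{k-1} − q_k·r_k inherits s_{k+1} = s_{k-1} − q_k·s_k, t_{k+1} = t_{k-1} − q_k·t_k, so r_k = a·s_k + b·t_k at every step:
  q = 1: r = 102, s = 1 − 1·0 = 1, t = 0 − 1·1 = -1  (check: 496·1 + 394·(-1) = 102)
  q = 3: r = 88, s = 0 − 3·1 = -3, t = 1 − 3·(-1) = 4  (check: 496·(-3) + 394·4 = 88)
  q = 1: r = 14, s = 1 − 1·(-3) = 4, t = -1 − 1·4 = -5  (check: 496·4 + 394·(-5) = 14)
  q = 6: r = 4, s = -3 − 6·4 = -27, t = 4 − 6·(-5) = 34  (check: 496·(-27) + 394·34 = 4)
  q = 3: r = 2, s = 4 − 3·(-27) = 85, t = -5 − 3·34 = -107  (check: 496·85 + 394·(-107) = 2)
The row with r = 2 (the gcd) gives the Bezout coefficients s = 85, t = -107.
Result: 496 · (85) + 394 · (-107) = 2.

gcd(496, 394) = 2; s = 85, t = -107 (check: 496·85 + 394·(-107) = 2).


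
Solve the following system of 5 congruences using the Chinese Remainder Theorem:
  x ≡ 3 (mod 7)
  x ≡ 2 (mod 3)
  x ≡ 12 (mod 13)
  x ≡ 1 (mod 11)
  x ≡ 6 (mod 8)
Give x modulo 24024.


Product of moduli M = 7 · 3 · 13 · 11 · 8 = 24024.
Merge one congruence at a time:
  Start: x ≡ 3 (mod 7).
  Combine with x ≡ 2 (mod 3); new modulus lcm = 21.
    Write x = 3 + 7·t and substitute into x ≡ 2 (mod 3): 7·t ≡ 2 − 3 = -1 (mod 3).
    Reduce coefficients mod 3: 1·t ≡ 2 (mod 3).
    So t ≡ 2 (mod 3).
    Then x = 3 + 7·2 = 17, valid modulo lcm(7, 3) = 21: x ≡ 17 (mod 21).
  Combine with x ≡ 12 (mod 13); new modulus lcm = 273.
    Write x = 17 + 21·t and substitute into x ≡ 12 (mod 13): 21·t ≡ 12 − 17 = -5 (mod 13).
    Reduce coefficients mod 13: 8·t ≡ 8 (mod 13).
    The inverse of 8 mod 13 is 5 (since 8·5 = 40 = 3·13 + 1), so t ≡ 5·8 = 40 ≡ 1 (mod 13).
    Then x = 17 + 21·1 = 38, valid modulo lcm(21, 13) = 273: x ≡ 38 (mod 273).
  Combine with x ≡ 1 (mod 11); new modulus lcm = 3003.
    Write x = 38 + 273·t and substitute into x ≡ 1 (mod 11): 273·t ≡ 1 − 38 = -37 (mod 11).
    Reduce coefficients mod 11: 9·t ≡ 7 (mod 11).
    The inverse of 9 mod 11 is 5 (since 9·5 = 45 = 4·11 + 1), so t ≡ 5·7 = 35 ≡ 2 (mod 11).
    Then x = 38 + 273·2 = 584, valid modulo lcm(273, 11) = 3003: x ≡ 584 (mod 3003).
  Combine with x ≡ 6 (mod 8); new modulus lcm = 24024.
    Write x = 584 + 3003·t and substitute into x ≡ 6 (mod 8): 3003·t ≡ 6 − 584 = -578 (mod 8).
    Reduce coefficients mod 8: 3·t ≡ 6 (mod 8).
    The inverse of 3 mod 8 is 3 (since 3·3 = 9 = 1·8 + 1), so t ≡ 3·6 = 18 ≡ 2 (mod 8).
    Then x = 584 + 3003·2 = 6590, valid modulo lcm(3003, 8) = 24024: x ≡ 6590 (mod 24024).
Verify against each original: 6590 mod 7 = 3, 6590 mod 3 = 2, 6590 mod 13 = 12, 6590 mod 11 = 1, 6590 mod 8 = 6.

x ≡ 6590 (mod 24024).


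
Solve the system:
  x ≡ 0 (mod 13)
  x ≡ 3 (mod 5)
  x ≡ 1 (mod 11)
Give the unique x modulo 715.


Moduli 13, 5, 11 are pairwise coprime; by CRT there is a unique solution modulo M = 13 · 5 · 11 = 715.
Solve pairwise, accumulating the modulus:
  Start with x ≡ 0 (mod 13).
  Combine with x ≡ 3 (mod 5): since gcd(13, 5) = 1, we get a unique residue mod 65.
    Write x = 0 + 13·t and substitute into x ≡ 3 (mod 5): 13·t ≡ 3 − 0 = 3 (mod 5).
    Reduce coefficients mod 5: 3·t ≡ 3 (mod 5).
    The inverse of 3 mod 5 is 2 (since 3·2 = 6 = 1·5 + 1), so t ≡ 2·3 = 6 ≡ 1 (mod 5).
    Then x = 0 + 13·1 = 13, valid modulo lcm(13, 5) = 65: x ≡ 13 (mod 65).
  Combine with x ≡ 1 (mod 11): since gcd(65, 11) = 1, we get a unique residue mod 715.
    Write x = 13 + 65·t and substitute into x ≡ 1 (mod 11): 65·t ≡ 1 − 13 = -12 (mod 11).
    Reduce coefficients mod 11: 10·t ≡ 10 (mod 11).
    The inverse of 10 mod 11 is 10 (since 10·10 = 100 = 9·11 + 1), so t ≡ 10·10 = 100 ≡ 1 (mod 11).
    Then x = 13 + 65·1 = 78, valid modulo lcm(65, 11) = 715: x ≡ 78 (mod 715).
Verify: 78 mod 13 = 0 ✓, 78 mod 5 = 3 ✓, 78 mod 11 = 1 ✓.

x ≡ 78 (mod 715).


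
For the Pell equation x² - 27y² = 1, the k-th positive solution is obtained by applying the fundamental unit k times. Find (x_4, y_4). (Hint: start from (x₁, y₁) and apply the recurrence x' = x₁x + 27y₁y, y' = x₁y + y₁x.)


Step 1: Find the fundamental solution (x₁, y₁) of x² - 27y² = 1.
  Expand √27 as a continued fraction. a₀ = ⌊√27⌋ = 5; iterate m_{k+1} = d_k·a_k − m_k, d_{k+1} = (27 − m_{k+1}²)/d_k, a_{k+1} = ⌊(a₀ + m_{k+1})/d_{k+1}⌋ (starting m₀ = 0, d₀ = 1), with convergents p_k = a_k·p_{k-1} + p_{k-2}, q_k = a_k·q_{k-1} + q_{k-2} (p₋₁ = 1, q₋₁ = 0):
  k = 0: a₀ = 5; p₀/q₀ = 5/1; p₀² − 27·q₀² = 25 − 27 = -2.
  k = 1: m = 5, d = 2, a = ⌊(5 + 5)/2⌋ = 5; p/q = (5·5 + 1)/(5·1 + 0) = 26/5; p² − 27·q² = 676 − 675 = 1.
  The first convergent with p² − 27·q² = 1 gives the fundamental solution (x₁, y₁) = (26, 5).
Step 2: Apply the recurrence (x_{n+1}, y_{n+1}) = (x₁x_n + 27y₁y_n, x₁y_n + y₁x_n) repeatedly.
  From (x_1, y_1) = (26, 5): x_2 = 26·26 + 27·5·5 = 1351; y_2 = 26·5 + 5·26 = 260.
  From (x_2, y_2) = (1351, 260): x_3 = 26·1351 + 27·5·260 = 70226; y_3 = 26·260 + 5·1351 = 13515.
  From (x_3, y_3) = (70226, 13515): x_4 = 26·70226 + 27·5·13515 = 3650401; y_4 = 26·13515 + 5·70226 = 702520.
Step 3: Verify x_4² - 27·y_4² = 13325427460801 - 13325427460800 = 1 (should be 1). ✓

(x_1, y_1) = (26, 5); (x_4, y_4) = (3650401, 702520).


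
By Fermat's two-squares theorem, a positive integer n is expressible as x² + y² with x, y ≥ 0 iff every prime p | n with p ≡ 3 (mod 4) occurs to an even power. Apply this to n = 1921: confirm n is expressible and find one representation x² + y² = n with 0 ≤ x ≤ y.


Step 1: Factor n = 1921 = 17 · 113.
Step 2: Check the mod-4 condition on each prime factor: 17 ≡ 1 (mod 4), exponent 1; 113 ≡ 1 (mod 4), exponent 1.
All primes ≡ 3 (mod 4) appear to even exponent (or don't appear), so by the two-squares theorem n IS expressible as a sum of two squares.
Step 3: Build a representation. Here n = 17 · 113 is a product of primes ≡ 1 (mod 4). Each prime p ≡ 1 (mod 4) is itself a sum of two squares; find a² by testing p − a² for a perfect square:
  17: 17 − 1² = 16 = 4² ⇒ 17 = 1² + 4².
  113: 113 − 1² = 112, 113 − 2² = 109, 113 − 3² = 104, 113 − 4² = 97, 113 − 5² = 88, 113 − 6² = 77, 113 − 7² = 64 = 8² ⇒ 113 = 7² + 8².
  Combine using the Brahmagupta–Fibonacci identity (a² + b²)(c² + d²) = (ac − bd)² + (ad + bc)² = (ac + bd)² + (ad − bc)²:
  17 · 113 = 1921: from (1² + 4²)(7² + 8²), take (1·7 − 4·8, 1·8 + 4·7) = (7 − 32, 8 + 28) = (-25, 36); dropping signs (only squares matter) gives (25, 36); check 25² + 36² = 625 + 1296 = 1921 ✓.
Step 4: Order so x ≤ y and verify: 25² + 36² = 625 + 1296 = 1921 = n. ✓

n = 1921 = 25² + 36² (one valid representation with x ≤ y).


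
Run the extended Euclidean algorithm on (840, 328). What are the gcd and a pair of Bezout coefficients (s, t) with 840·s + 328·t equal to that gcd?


Euclidean algorithm on (840, 328) — divide until remainder is 0:
  840 = 2 · 328 + 184
  328 = 1 · 184 + 144
  184 = 1 · 144 + 40
  144 = 3 · 40 + 24
  40 = 1 · 24 + 16
  24 = 1 · 16 + 8
  16 = 2 · 8 + 0
gcd(840, 328) = 8.
Track Bezout coefficients alongside the remainders: start with r₀ = 840 = a·1 + b·0 (s = 1, t = 0) and r₁ = 328 = a·0 + b·1 (s = 0, t = 1); each new remainder r_{k+1} = r_{k-1} − q_k·r_k inherits s_{k+1} = s_{k-1} − q_k·s_k, t_{k+1} = t_{k-1} − q_k·t_k, so r_k = a·s_k + b·t_k at every step:
  q = 2: r = 184, s = 1 − 2·0 = 1, t = 0 − 2·1 = -2  (check: 840·1 + 328·(-2) = 184)
  q = 1: r = 144, s = 0 − 1·1 = -1, t = 1 − 1·(-2) = 3  (check: 840·(-1) + 328·3 = 144)
  q = 1: r = 40, s = 1 − 1·(-1) = 2, t = -2 − 1·3 = -5  (check: 840·2 + 328·(-5) = 40)
  q = 3: r = 24, s = -1 − 3·2 = -7, t = 3 − 3·(-5) = 18  (check: 840·(-7) + 328·18 = 24)
  q = 1: r = 16, s = 2 − 1·(-7) = 9, t = -5 − 1·18 = -23  (check: 840·9 + 328·(-23) = 16)
  q = 1: r = 8, s = -7 − 1·9 = -16, t = 18 − 1·(-23) = 41  (check: 840·(-16) + 328·41 = 8)
The row with r = 8 (the gcd) gives the Bezout coefficients s = -16, t = 41.
Result: 840 · (-16) + 328 · (41) = 8.

gcd(840, 328) = 8; s = -16, t = 41 (check: 840·(-16) + 328·41 = 8).
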